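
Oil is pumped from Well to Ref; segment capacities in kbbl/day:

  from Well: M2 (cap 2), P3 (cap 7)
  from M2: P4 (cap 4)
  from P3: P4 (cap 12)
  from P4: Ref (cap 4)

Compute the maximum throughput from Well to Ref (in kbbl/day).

4

Augment Well→M2→P4→Ref: bottleneck 2, flow now 2.
Augment Well→P3→P4→Ref: bottleneck 2, flow now 4.
No augmenting path remains; maximum flow = 4.
In the residual graph, reachable from Well: {Well, M2, P3, P4}.
Min-cut edges: P4→Ref (4); capacity 4 = 4.
This cut is saturated, so no flow can exceed 4.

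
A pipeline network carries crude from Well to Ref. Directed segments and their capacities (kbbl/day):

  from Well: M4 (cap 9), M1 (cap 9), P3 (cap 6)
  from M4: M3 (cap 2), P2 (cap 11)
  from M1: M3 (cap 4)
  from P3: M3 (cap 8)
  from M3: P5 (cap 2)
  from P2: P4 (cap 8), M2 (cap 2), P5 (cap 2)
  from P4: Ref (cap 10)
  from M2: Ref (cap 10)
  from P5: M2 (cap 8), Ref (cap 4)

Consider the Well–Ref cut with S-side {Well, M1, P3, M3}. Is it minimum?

Yes — it is a minimum cut (capacity 11).

Given cut capacity: 9 + 2 = 11.
Augment Well→M4→M3→P5→Ref: bottleneck 2, flow now 2.
Augment Well→M4→P2→P4→Ref: bottleneck 7, flow now 9.
Augment Well→M1→M3→M4→P2→P4→Ref: bottleneck 1, flow now 10. (uses reverse residual edge)
Augment Well→M1→M3→M4→P2→M2→Ref: bottleneck 1, flow now 11. (uses reverse residual edge)
No augmenting path remains; maximum flow = 11.
Cut capacity 11 equals the max flow, so it is a minimum cut.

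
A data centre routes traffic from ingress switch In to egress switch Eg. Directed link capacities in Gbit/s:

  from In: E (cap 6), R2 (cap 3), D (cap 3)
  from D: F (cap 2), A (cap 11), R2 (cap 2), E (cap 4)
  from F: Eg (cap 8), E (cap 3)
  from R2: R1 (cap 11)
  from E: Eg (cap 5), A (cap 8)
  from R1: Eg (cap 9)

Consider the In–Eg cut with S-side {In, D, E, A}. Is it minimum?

No — its capacity is 12, but the minimum cut has capacity 11.

Given cut capacity: 3 + 2 + 2 + 5 = 12.
Augment In→E→Eg: bottleneck 5, flow now 5.
Augment In→D→F→Eg: bottleneck 2, flow now 7.
Augment In→R2→R1→Eg: bottleneck 3, flow now 10.
Augment In→D→R2→R1→Eg: bottleneck 1, flow now 11.
No augmenting path remains; maximum flow = 11.
In the residual graph, reachable from In: {In, E, A}.
Min-cut edges: In→D (3), In→R2 (3), E→Eg (5); capacity 3 + 3 + 5 = 11.
Cut capacity 12 exceeds the max flow 11, so it is not minimum.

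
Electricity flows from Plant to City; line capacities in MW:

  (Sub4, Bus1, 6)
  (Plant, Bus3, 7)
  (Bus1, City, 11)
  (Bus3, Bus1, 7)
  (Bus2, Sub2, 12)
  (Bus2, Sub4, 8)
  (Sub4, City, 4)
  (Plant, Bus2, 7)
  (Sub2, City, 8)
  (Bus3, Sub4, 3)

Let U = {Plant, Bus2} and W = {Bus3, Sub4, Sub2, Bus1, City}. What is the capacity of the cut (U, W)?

27

Edges leaving {Plant, Bus2}: Plant→Bus3 (7), Bus2→Sub4 (8), Bus2→Sub2 (12).
Cut capacity = 7 + 8 + 12 = 27.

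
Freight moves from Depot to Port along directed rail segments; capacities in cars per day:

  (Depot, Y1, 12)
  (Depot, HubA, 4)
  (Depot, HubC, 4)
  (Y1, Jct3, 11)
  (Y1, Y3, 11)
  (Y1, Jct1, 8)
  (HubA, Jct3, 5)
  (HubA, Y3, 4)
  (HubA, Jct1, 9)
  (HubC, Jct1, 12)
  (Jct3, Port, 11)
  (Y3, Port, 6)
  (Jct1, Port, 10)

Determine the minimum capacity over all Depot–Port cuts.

Augment Depot→Y1→Jct3→Port: bottleneck 11, flow now 11.
Augment Depot→Y1→Y3→Port: bottleneck 1, flow now 12.
Augment Depot→HubA→Y3→Port: bottleneck 4, flow now 16.
Augment Depot→HubC→Jct1→Port: bottleneck 4, flow now 20.
No augmenting path remains; maximum flow = 20.
By max-flow min-cut, the minimum cut capacity equals the max flow.
In the residual graph, reachable from Depot: {Depot}.
Min-cut edges: Depot→Y1 (12), Depot→HubA (4), Depot→HubC (4); capacity 12 + 4 + 4 = 20.

20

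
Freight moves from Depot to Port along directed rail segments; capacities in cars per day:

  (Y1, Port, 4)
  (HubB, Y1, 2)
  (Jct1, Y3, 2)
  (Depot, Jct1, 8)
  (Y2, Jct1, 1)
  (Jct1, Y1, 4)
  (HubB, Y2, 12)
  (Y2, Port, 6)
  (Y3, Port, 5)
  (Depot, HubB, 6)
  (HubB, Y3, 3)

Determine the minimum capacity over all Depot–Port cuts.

12

Augment Depot→HubB→Y3→Port: bottleneck 3, flow now 3.
Augment Depot→HubB→Y1→Port: bottleneck 2, flow now 5.
Augment Depot→HubB→Y2→Port: bottleneck 1, flow now 6.
Augment Depot→Jct1→Y3→Port: bottleneck 2, flow now 8.
Augment Depot→Jct1→Y1→Port: bottleneck 2, flow now 10.
Augment Depot→Jct1→Y1→HubB→Y2→Port: bottleneck 2, flow now 12. (uses reverse residual edge)
No augmenting path remains; maximum flow = 12.
By max-flow min-cut, the minimum cut capacity equals the max flow.
In the residual graph, reachable from Depot: {Depot, Jct1}.
Min-cut edges: Depot→HubB (6), Jct1→Y3 (2), Jct1→Y1 (4); capacity 6 + 2 + 4 = 12.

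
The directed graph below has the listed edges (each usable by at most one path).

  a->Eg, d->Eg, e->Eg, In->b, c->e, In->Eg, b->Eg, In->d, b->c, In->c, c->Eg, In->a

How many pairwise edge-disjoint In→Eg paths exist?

5

Assign every edge capacity 1; by Menger, the answer equals the max flow.
Path In→Eg (+1); total 1.
Path In→a→Eg (+1); total 2.
Path In→b→Eg (+1); total 3.
Path In→c→Eg (+1); total 4.
Path In→d→Eg (+1); total 5.
No residual In→Eg path; max flow = 5.
Certifying cut of size 5: {In→Eg, In→a, In→b, In→c, In→d}.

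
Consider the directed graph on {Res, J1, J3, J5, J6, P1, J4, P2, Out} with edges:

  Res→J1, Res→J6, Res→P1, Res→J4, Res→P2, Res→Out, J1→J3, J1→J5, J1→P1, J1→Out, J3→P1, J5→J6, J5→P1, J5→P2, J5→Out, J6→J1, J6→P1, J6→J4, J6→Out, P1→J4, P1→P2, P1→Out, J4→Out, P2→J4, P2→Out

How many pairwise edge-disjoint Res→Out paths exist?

6

Assign every edge capacity 1; by Menger, the answer equals the max flow.
Path Res→Out (+1); total 1.
Path Res→J1→Out (+1); total 2.
Path Res→J6→Out (+1); total 3.
Path Res→P1→Out (+1); total 4.
Path Res→J4→Out (+1); total 5.
Path Res→P2→Out (+1); total 6.
No residual Res→Out path; max flow = 6.
Certifying cut of size 6: {Res→J1, Res→J4, Res→J6, Res→Out, Res→P1, Res→P2}.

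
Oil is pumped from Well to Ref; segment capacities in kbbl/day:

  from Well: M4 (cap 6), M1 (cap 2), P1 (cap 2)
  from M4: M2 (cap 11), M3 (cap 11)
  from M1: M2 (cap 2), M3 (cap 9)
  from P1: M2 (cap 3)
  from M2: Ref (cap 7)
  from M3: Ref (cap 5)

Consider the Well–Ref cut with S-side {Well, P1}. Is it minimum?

Given cut capacity: 6 + 2 + 3 = 11.
Augment Well→M4→M2→Ref: bottleneck 6, flow now 6.
Augment Well→M1→M2→Ref: bottleneck 1, flow now 7.
Augment Well→M1→M3→Ref: bottleneck 1, flow now 8.
Augment Well→P1→M2→M4→M3→Ref: bottleneck 2, flow now 10. (uses reverse residual edge)
No augmenting path remains; maximum flow = 10.
In the residual graph, reachable from Well: {Well}.
Min-cut edges: Well→M4 (6), Well→M1 (2), Well→P1 (2); capacity 6 + 2 + 2 = 10.
Cut capacity 11 exceeds the max flow 10, so it is not minimum.

No — its capacity is 11, but the minimum cut has capacity 10.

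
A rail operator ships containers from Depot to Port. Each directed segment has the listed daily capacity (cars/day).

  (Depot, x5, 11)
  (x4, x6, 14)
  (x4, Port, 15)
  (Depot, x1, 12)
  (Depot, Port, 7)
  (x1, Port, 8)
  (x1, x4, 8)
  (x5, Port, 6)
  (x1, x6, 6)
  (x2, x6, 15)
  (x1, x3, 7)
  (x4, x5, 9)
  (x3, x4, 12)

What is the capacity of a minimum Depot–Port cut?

Augment Depot→Port: bottleneck 7, flow now 7.
Augment Depot→x1→Port: bottleneck 8, flow now 15.
Augment Depot→x5→Port: bottleneck 6, flow now 21.
Augment Depot→x1→x4→Port: bottleneck 4, flow now 25.
No augmenting path remains; maximum flow = 25.
By max-flow min-cut, the minimum cut capacity equals the max flow.
In the residual graph, reachable from Depot: {Depot, x5}.
Min-cut edges: Depot→x1 (12), Depot→Port (7), x5→Port (6); capacity 12 + 7 + 6 = 25.

25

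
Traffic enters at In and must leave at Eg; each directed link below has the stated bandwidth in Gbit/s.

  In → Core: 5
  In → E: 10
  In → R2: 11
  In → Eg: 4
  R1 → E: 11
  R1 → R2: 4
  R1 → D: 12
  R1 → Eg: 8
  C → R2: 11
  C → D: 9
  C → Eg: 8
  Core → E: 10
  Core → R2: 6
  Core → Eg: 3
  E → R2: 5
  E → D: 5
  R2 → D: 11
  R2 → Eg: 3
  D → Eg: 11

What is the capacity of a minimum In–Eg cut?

Augment In→Eg: bottleneck 4, flow now 4.
Augment In→Core→Eg: bottleneck 3, flow now 7.
Augment In→R2→Eg: bottleneck 3, flow now 10.
Augment In→E→D→Eg: bottleneck 5, flow now 15.
Augment In→R2→D→Eg: bottleneck 6, flow now 21.
No augmenting path remains; maximum flow = 21.
By max-flow min-cut, the minimum cut capacity equals the max flow.
In the residual graph, reachable from In: {In, Core, E, R2, D}.
Min-cut edges: In→Eg (4), Core→Eg (3), R2→Eg (3), D→Eg (11); capacity 4 + 3 + 3 + 11 = 21.

21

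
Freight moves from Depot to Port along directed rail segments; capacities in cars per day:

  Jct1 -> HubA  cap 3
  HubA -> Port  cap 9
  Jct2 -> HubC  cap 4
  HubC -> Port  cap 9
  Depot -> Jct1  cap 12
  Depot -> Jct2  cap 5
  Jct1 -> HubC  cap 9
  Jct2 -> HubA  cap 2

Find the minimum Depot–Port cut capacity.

Augment Depot→Jct2→HubC→Port: bottleneck 4, flow now 4.
Augment Depot→Jct2→HubA→Port: bottleneck 1, flow now 5.
Augment Depot→Jct1→HubC→Port: bottleneck 5, flow now 10.
Augment Depot→Jct1→HubA→Port: bottleneck 3, flow now 13.
Augment Depot→Jct1→HubC→Jct2→HubA→Port: bottleneck 1, flow now 14. (uses reverse residual edge)
No augmenting path remains; maximum flow = 14.
By max-flow min-cut, the minimum cut capacity equals the max flow.
In the residual graph, reachable from Depot: {Depot, Jct2, Jct1, HubC}.
Min-cut edges: Jct2→HubA (2), Jct1→HubA (3), HubC→Port (9); capacity 2 + 3 + 9 = 14.

14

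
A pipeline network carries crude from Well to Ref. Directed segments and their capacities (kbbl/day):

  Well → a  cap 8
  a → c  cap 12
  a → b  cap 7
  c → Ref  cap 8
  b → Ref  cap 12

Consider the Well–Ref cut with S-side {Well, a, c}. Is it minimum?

No — its capacity is 15, but the minimum cut has capacity 8.

Given cut capacity: 7 + 8 = 15.
Augment Well→a→b→Ref: bottleneck 7, flow now 7.
Augment Well→a→c→Ref: bottleneck 1, flow now 8.
No augmenting path remains; maximum flow = 8.
In the residual graph, reachable from Well: {Well}.
Min-cut edges: Well→a (8); capacity 8 = 8.
Cut capacity 15 exceeds the max flow 8, so it is not minimum.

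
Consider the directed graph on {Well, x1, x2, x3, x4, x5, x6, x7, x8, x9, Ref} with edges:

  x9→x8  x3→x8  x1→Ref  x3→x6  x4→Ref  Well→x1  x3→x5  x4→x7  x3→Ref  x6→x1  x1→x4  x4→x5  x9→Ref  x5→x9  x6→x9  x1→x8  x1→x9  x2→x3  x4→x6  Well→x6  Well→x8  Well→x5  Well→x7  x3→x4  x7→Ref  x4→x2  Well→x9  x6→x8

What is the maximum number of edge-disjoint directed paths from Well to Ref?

Assign every edge capacity 1; by Menger, the answer equals the max flow.
Path Well→x1→Ref (+1); total 1.
Path Well→x7→Ref (+1); total 2.
Path Well→x9→Ref (+1); total 3.
Path Well→x6→x1→x4→Ref (+1); total 4.
No residual Well→Ref path; max flow = 4.
Certifying cut of size 4: {Well→x1, Well→x6, Well→x7, x9→Ref}.

4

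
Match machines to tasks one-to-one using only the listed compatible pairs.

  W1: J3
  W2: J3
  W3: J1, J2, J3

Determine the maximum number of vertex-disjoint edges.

2

Unit-capacity flow: source→left, listed edges, right→sink; max matching = max flow.
Augmenting path W1→J3 (+1); matched 1.
Augmenting path W3→J1 (+1); matched 2.
No augmenting path remains; maximum matching = 2.
König certificate: {W3, J3} is a vertex cover of size 2 (every listed pair touches it), so no matching can be larger.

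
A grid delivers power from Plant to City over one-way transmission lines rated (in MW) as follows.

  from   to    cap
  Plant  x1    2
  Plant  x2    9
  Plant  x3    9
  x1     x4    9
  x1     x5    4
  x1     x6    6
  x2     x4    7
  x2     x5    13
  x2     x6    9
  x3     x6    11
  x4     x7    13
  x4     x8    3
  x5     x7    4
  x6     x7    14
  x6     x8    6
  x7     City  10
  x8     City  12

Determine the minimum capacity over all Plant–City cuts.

19

Augment Plant→x1→x4→x7→City: bottleneck 2, flow now 2.
Augment Plant→x2→x4→x7→City: bottleneck 7, flow now 9.
Augment Plant→x2→x5→x7→City: bottleneck 1, flow now 10.
Augment Plant→x2→x6→x8→City: bottleneck 1, flow now 11.
Augment Plant→x3→x6→x8→City: bottleneck 5, flow now 16.
Augment Plant→x3→x6→x7→x4→x8→City: bottleneck 3, flow now 19. (uses reverse residual edge)
No augmenting path remains; maximum flow = 19.
By max-flow min-cut, the minimum cut capacity equals the max flow.
In the residual graph, reachable from Plant: {Plant, x1, x2, x3, x4, x5, x6, x7}.
Min-cut edges: x4→x8 (3), x6→x8 (6), x7→City (10); capacity 3 + 6 + 10 = 19.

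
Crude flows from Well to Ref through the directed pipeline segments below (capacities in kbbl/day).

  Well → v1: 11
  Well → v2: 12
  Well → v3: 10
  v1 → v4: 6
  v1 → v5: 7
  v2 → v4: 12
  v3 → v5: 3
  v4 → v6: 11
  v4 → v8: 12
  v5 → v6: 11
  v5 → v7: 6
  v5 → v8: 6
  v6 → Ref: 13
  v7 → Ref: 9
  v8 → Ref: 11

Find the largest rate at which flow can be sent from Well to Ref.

26

Augment Well→v1→v4→v6→Ref: bottleneck 6, flow now 6.
Augment Well→v1→v5→v6→Ref: bottleneck 5, flow now 11.
Augment Well→v2→v4→v6→Ref: bottleneck 2, flow now 13.
Augment Well→v2→v4→v8→Ref: bottleneck 10, flow now 23.
Augment Well→v3→v5→v7→Ref: bottleneck 3, flow now 26.
No augmenting path remains; maximum flow = 26.
In the residual graph, reachable from Well: {Well, v3}.
Min-cut edges: Well→v1 (11), Well→v2 (12), v3→v5 (3); capacity 11 + 12 + 3 = 26.
This cut is saturated, so no flow can exceed 26.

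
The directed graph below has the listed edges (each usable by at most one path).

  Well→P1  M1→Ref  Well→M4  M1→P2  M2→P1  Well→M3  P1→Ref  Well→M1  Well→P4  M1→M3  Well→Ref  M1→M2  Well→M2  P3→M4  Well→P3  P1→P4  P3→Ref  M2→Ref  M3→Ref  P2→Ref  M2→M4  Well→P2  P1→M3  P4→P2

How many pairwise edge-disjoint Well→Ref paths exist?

Assign every edge capacity 1; by Menger, the answer equals the max flow.
Path Well→Ref (+1); total 1.
Path Well→M1→Ref (+1); total 2.
Path Well→M2→Ref (+1); total 3.
Path Well→P3→Ref (+1); total 4.
Path Well→P1→Ref (+1); total 5.
Path Well→P2→Ref (+1); total 6.
Path Well→M3→Ref (+1); total 7.
No residual Well→Ref path; max flow = 7.
Certifying cut of size 7: {P2→Ref, Well→M1, Well→M2, Well→M3, Well→P1, Well→P3, Well→Ref}.

7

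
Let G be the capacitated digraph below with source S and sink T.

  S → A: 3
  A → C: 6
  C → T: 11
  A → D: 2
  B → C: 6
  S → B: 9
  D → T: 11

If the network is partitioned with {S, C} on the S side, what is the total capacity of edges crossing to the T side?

23

Edges leaving {S, C}: S→A (3), S→B (9), C→T (11).
Cut capacity = 3 + 9 + 11 = 23.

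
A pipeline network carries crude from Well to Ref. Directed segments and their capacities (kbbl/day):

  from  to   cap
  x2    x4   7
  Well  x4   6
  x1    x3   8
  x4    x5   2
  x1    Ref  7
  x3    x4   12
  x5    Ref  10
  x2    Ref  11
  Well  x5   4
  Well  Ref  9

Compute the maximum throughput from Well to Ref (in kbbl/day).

Augment Well→Ref: bottleneck 9, flow now 9.
Augment Well→x5→Ref: bottleneck 4, flow now 13.
Augment Well→x4→x5→Ref: bottleneck 2, flow now 15.
No augmenting path remains; maximum flow = 15.
In the residual graph, reachable from Well: {Well, x4}.
Min-cut edges: Well→x5 (4), Well→Ref (9), x4→x5 (2); capacity 4 + 9 + 2 = 15.
This cut is saturated, so no flow can exceed 15.

15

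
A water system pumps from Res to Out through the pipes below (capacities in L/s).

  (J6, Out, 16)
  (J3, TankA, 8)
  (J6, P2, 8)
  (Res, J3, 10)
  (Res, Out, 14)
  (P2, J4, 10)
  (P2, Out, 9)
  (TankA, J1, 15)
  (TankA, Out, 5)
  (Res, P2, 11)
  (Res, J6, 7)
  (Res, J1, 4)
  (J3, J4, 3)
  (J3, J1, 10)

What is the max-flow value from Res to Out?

35

Augment Res→Out: bottleneck 14, flow now 14.
Augment Res→J6→Out: bottleneck 7, flow now 21.
Augment Res→P2→Out: bottleneck 9, flow now 30.
Augment Res→J3→TankA→Out: bottleneck 5, flow now 35.
No augmenting path remains; maximum flow = 35.
In the residual graph, reachable from Res: {Res, P2, J3, TankA, J1, J4}.
Min-cut edges: Res→J6 (7), Res→Out (14), P2→Out (9), TankA→Out (5); capacity 7 + 14 + 9 + 5 = 35.
This cut is saturated, so no flow can exceed 35.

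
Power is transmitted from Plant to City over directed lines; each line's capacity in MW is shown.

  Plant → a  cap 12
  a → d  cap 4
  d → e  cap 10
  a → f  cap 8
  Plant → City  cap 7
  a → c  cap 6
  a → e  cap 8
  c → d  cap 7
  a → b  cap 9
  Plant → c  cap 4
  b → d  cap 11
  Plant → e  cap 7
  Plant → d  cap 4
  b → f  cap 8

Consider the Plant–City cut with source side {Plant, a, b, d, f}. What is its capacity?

Edges leaving {Plant, a, b, d, f}: Plant→c (4), Plant→e (7), Plant→City (7), a→c (6), a→e (8), d→e (10).
Cut capacity = 4 + 7 + 7 + 6 + 8 + 10 = 42.

42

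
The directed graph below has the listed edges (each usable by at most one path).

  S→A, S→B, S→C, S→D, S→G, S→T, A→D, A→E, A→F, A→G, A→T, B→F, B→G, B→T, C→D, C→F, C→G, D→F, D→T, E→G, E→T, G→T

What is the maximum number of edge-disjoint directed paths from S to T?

Assign every edge capacity 1; by Menger, the answer equals the max flow.
Path S→T (+1); total 1.
Path S→A→T (+1); total 2.
Path S→B→T (+1); total 3.
Path S→D→T (+1); total 4.
Path S→G→T (+1); total 5.
No residual S→T path; max flow = 5.
Certifying cut of size 5: {D→T, G→T, S→A, S→B, S→T}.

5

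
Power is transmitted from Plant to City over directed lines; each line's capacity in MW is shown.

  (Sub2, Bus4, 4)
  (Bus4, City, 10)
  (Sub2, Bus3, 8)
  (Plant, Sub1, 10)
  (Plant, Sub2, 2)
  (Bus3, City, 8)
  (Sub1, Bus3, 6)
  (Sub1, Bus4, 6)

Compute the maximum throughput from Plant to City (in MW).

12

Augment Plant→Sub2→Bus4→City: bottleneck 2, flow now 2.
Augment Plant→Sub1→Bus4→City: bottleneck 6, flow now 8.
Augment Plant→Sub1→Bus3→City: bottleneck 4, flow now 12.
No augmenting path remains; maximum flow = 12.
In the residual graph, reachable from Plant: {Plant}.
Min-cut edges: Plant→Sub2 (2), Plant→Sub1 (10); capacity 2 + 10 = 12.
This cut is saturated, so no flow can exceed 12.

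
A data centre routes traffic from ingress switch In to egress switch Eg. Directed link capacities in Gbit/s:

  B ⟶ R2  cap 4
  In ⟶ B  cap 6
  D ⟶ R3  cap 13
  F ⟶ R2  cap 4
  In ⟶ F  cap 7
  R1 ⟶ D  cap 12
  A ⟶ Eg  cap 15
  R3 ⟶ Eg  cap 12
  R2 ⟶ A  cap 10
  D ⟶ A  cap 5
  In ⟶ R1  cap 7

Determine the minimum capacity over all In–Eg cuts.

15

Augment In→F→R2→A→Eg: bottleneck 4, flow now 4.
Augment In→R1→D→A→Eg: bottleneck 5, flow now 9.
Augment In→R1→D→R3→Eg: bottleneck 2, flow now 11.
Augment In→B→R2→A→Eg: bottleneck 4, flow now 15.
No augmenting path remains; maximum flow = 15.
By max-flow min-cut, the minimum cut capacity equals the max flow.
In the residual graph, reachable from In: {In, F, B}.
Min-cut edges: In→R1 (7), F→R2 (4), B→R2 (4); capacity 7 + 4 + 4 = 15.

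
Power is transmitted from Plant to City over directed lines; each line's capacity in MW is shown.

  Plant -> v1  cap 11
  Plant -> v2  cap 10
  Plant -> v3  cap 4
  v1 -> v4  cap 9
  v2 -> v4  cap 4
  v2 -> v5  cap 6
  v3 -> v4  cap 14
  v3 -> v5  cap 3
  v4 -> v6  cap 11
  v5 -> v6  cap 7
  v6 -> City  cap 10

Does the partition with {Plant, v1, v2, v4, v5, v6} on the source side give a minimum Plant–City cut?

No — its capacity is 14, but the minimum cut has capacity 10.

Given cut capacity: 4 + 10 = 14.
Augment Plant→v1→v4→v6→City: bottleneck 9, flow now 9.
Augment Plant→v2→v4→v6→City: bottleneck 1, flow now 10.
No augmenting path remains; maximum flow = 10.
In the residual graph, reachable from Plant: {Plant, v1, v2, v3, v4, v5, v6}.
Min-cut edges: v6→City (10); capacity 10 = 10.
Cut capacity 14 exceeds the max flow 10, so it is not minimum.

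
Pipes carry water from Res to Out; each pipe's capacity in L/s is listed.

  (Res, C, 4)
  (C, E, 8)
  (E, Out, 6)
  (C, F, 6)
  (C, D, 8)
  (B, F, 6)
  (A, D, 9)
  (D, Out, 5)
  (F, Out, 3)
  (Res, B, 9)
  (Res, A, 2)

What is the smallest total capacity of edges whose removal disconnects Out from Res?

Augment Res→A→D→Out: bottleneck 2, flow now 2.
Augment Res→B→F→Out: bottleneck 3, flow now 5.
Augment Res→C→D→Out: bottleneck 3, flow now 8.
Augment Res→C→E→Out: bottleneck 1, flow now 9.
No augmenting path remains; maximum flow = 9.
By max-flow min-cut, the minimum cut capacity equals the max flow.
In the residual graph, reachable from Res: {Res, B, F}.
Min-cut edges: Res→A (2), Res→C (4), F→Out (3); capacity 2 + 4 + 3 = 9.

9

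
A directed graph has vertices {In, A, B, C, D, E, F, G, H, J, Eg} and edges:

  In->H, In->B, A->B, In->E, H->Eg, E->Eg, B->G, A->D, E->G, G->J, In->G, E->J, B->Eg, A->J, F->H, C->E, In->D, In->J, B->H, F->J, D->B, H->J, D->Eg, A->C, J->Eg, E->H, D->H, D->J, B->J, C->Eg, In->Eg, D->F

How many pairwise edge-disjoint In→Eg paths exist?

Assign every edge capacity 1; by Menger, the answer equals the max flow.
Path In→Eg (+1); total 1.
Path In→B→Eg (+1); total 2.
Path In→D→Eg (+1); total 3.
Path In→E→Eg (+1); total 4.
Path In→H→Eg (+1); total 5.
Path In→J→Eg (+1); total 6.
No residual In→Eg path; max flow = 6.
Certifying cut of size 6: {In→B, In→D, In→E, In→Eg, In→H, J→Eg}.

6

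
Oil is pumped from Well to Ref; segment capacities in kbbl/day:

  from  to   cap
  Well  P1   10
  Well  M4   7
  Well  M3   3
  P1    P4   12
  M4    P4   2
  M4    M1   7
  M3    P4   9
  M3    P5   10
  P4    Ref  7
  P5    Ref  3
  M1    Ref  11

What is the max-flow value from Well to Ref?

Augment Well→P1→P4→Ref: bottleneck 7, flow now 7.
Augment Well→M4→M1→Ref: bottleneck 7, flow now 14.
Augment Well→M3→P5→Ref: bottleneck 3, flow now 17.
No augmenting path remains; maximum flow = 17.
In the residual graph, reachable from Well: {Well, P1, P4}.
Min-cut edges: Well→M4 (7), Well→M3 (3), P4→Ref (7); capacity 7 + 3 + 7 = 17.
This cut is saturated, so no flow can exceed 17.

17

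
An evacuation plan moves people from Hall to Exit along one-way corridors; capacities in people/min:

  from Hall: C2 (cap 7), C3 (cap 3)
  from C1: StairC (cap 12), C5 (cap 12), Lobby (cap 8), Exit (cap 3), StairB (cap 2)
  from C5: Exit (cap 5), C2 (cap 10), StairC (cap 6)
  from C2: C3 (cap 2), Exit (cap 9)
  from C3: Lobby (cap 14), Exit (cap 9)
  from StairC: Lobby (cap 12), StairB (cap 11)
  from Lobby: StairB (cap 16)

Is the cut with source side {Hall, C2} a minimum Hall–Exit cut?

Given cut capacity: 3 + 2 + 9 = 14.
Augment Hall→C2→Exit: bottleneck 7, flow now 7.
Augment Hall→C3→Exit: bottleneck 3, flow now 10.
No augmenting path remains; maximum flow = 10.
In the residual graph, reachable from Hall: {Hall}.
Min-cut edges: Hall→C2 (7), Hall→C3 (3); capacity 7 + 3 = 10.
Cut capacity 14 exceeds the max flow 10, so it is not minimum.

No — its capacity is 14, but the minimum cut has capacity 10.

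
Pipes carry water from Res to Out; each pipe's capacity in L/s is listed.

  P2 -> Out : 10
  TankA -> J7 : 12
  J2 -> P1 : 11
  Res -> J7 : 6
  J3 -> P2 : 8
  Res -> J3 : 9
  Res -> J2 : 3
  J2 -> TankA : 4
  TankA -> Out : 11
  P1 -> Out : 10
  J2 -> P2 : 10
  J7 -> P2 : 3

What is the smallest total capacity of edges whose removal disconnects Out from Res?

13

Augment Res→J7→P2→Out: bottleneck 3, flow now 3.
Augment Res→J3→P2→Out: bottleneck 7, flow now 10.
Augment Res→J2→TankA→Out: bottleneck 3, flow now 13.
No augmenting path remains; maximum flow = 13.
By max-flow min-cut, the minimum cut capacity equals the max flow.
In the residual graph, reachable from Res: {Res, J7, J3, P2}.
Min-cut edges: Res→J2 (3), P2→Out (10); capacity 3 + 10 = 13.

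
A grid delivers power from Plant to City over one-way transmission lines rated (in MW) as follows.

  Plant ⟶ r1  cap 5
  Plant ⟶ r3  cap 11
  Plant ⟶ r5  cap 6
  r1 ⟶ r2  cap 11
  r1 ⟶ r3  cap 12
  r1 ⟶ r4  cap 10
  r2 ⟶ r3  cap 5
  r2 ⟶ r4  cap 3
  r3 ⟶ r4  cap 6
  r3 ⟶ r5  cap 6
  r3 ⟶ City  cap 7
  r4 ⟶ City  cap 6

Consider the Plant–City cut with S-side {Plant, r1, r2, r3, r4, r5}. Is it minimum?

Yes — it is a minimum cut (capacity 13).

Given cut capacity: 7 + 6 = 13.
Augment Plant→r3→City: bottleneck 7, flow now 7.
Augment Plant→r1→r4→City: bottleneck 5, flow now 12.
Augment Plant→r3→r4→City: bottleneck 1, flow now 13.
No augmenting path remains; maximum flow = 13.
Cut capacity 13 equals the max flow, so it is a minimum cut.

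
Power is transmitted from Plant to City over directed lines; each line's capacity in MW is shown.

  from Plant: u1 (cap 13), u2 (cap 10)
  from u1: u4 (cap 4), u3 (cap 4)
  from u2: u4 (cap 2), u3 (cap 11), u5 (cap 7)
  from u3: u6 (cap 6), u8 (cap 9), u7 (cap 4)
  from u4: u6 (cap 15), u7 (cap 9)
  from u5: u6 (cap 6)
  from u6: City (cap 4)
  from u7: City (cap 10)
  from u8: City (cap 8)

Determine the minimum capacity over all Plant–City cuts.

Augment Plant→u1→u3→u6→City: bottleneck 4, flow now 4.
Augment Plant→u1→u4→u7→City: bottleneck 4, flow now 8.
Augment Plant→u2→u3→u7→City: bottleneck 4, flow now 12.
Augment Plant→u2→u3→u8→City: bottleneck 6, flow now 18.
No augmenting path remains; maximum flow = 18.
By max-flow min-cut, the minimum cut capacity equals the max flow.
In the residual graph, reachable from Plant: {Plant, u1}.
Min-cut edges: Plant→u2 (10), u1→u3 (4), u1→u4 (4); capacity 10 + 4 + 4 = 18.

18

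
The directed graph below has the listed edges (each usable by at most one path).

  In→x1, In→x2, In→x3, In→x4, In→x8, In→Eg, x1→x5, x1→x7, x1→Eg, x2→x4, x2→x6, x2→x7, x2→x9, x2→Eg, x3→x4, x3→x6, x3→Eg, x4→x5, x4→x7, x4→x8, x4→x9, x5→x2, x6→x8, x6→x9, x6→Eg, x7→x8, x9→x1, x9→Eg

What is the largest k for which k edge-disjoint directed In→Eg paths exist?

5

Assign every edge capacity 1; by Menger, the answer equals the max flow.
Path In→Eg (+1); total 1.
Path In→x1→Eg (+1); total 2.
Path In→x2→Eg (+1); total 3.
Path In→x3→Eg (+1); total 4.
Path In→x4→x9→Eg (+1); total 5.
No residual In→Eg path; max flow = 5.
Certifying cut of size 5: {In→Eg, In→x1, In→x2, In→x3, In→x4}.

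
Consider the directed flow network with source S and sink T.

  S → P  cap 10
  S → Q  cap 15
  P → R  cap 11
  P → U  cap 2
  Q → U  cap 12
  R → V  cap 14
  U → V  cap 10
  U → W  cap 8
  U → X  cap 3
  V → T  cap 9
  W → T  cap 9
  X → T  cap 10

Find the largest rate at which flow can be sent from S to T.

20

Augment S→P→R→V→T: bottleneck 9, flow now 9.
Augment S→P→U→W→T: bottleneck 1, flow now 10.
Augment S→Q→U→W→T: bottleneck 7, flow now 17.
Augment S→Q→U→X→T: bottleneck 3, flow now 20.
No augmenting path remains; maximum flow = 20.
In the residual graph, reachable from S: {S, P, Q, R, U, V}.
Min-cut edges: U→W (8), U→X (3), V→T (9); capacity 8 + 3 + 9 = 20.
This cut is saturated, so no flow can exceed 20.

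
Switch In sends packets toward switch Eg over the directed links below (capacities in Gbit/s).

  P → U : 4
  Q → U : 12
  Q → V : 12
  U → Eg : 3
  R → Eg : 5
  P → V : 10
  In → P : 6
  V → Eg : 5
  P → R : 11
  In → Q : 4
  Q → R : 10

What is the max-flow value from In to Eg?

Augment In→P→R→Eg: bottleneck 5, flow now 5.
Augment In→P→U→Eg: bottleneck 1, flow now 6.
Augment In→Q→U→Eg: bottleneck 2, flow now 8.
Augment In→Q→V→Eg: bottleneck 2, flow now 10.
No augmenting path remains; maximum flow = 10.
In the residual graph, reachable from In: {In}.
Min-cut edges: In→P (6), In→Q (4); capacity 6 + 4 = 10.
This cut is saturated, so no flow can exceed 10.

10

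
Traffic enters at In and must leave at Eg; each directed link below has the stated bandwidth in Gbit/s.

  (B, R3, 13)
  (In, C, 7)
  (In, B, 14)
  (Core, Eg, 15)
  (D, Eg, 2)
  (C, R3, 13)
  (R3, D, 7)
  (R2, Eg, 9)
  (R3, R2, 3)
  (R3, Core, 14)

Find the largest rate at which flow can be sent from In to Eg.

19

Augment In→B→R3→R2→Eg: bottleneck 3, flow now 3.
Augment In→B→R3→Core→Eg: bottleneck 10, flow now 13.
Augment In→C→R3→Core→Eg: bottleneck 4, flow now 17.
Augment In→C→R3→D→Eg: bottleneck 2, flow now 19.
No augmenting path remains; maximum flow = 19.
In the residual graph, reachable from In: {In, B, C, R3, D}.
Min-cut edges: R3→R2 (3), R3→Core (14), D→Eg (2); capacity 3 + 14 + 2 = 19.
This cut is saturated, so no flow can exceed 19.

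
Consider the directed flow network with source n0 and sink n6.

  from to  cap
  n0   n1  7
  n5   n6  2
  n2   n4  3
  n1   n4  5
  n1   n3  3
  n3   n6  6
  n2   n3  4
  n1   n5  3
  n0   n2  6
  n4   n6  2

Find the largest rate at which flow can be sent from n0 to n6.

10

Augment n0→n1→n3→n6: bottleneck 3, flow now 3.
Augment n0→n1→n4→n6: bottleneck 2, flow now 5.
Augment n0→n1→n5→n6: bottleneck 2, flow now 7.
Augment n0→n2→n3→n6: bottleneck 3, flow now 10.
No augmenting path remains; maximum flow = 10.
In the residual graph, reachable from n0: {n0, n1, n2, n3, n4, n5}.
Min-cut edges: n3→n6 (6), n4→n6 (2), n5→n6 (2); capacity 6 + 2 + 2 = 10.
This cut is saturated, so no flow can exceed 10.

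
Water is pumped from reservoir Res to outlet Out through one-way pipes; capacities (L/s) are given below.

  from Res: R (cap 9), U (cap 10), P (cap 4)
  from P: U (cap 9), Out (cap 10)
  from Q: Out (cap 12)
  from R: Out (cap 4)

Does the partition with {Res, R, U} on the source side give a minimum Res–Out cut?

Given cut capacity: 4 + 4 = 8.
Augment Res→P→Out: bottleneck 4, flow now 4.
Augment Res→R→Out: bottleneck 4, flow now 8.
No augmenting path remains; maximum flow = 8.
Cut capacity 8 equals the max flow, so it is a minimum cut.

Yes — it is a minimum cut (capacity 8).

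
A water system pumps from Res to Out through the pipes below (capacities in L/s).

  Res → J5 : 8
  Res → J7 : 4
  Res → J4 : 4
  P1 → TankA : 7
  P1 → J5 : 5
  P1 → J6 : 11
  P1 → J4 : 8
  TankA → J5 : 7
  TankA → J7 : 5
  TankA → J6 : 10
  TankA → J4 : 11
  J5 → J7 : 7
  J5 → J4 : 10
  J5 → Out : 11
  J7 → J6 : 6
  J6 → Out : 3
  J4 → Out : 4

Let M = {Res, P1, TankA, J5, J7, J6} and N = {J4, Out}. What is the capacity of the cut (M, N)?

47

Edges leaving {Res, P1, TankA, J5, J7, J6}: Res→J4 (4), P1→J4 (8), TankA→J4 (11), J5→J4 (10), J5→Out (11), J6→Out (3).
Cut capacity = 4 + 8 + 11 + 10 + 11 + 3 = 47.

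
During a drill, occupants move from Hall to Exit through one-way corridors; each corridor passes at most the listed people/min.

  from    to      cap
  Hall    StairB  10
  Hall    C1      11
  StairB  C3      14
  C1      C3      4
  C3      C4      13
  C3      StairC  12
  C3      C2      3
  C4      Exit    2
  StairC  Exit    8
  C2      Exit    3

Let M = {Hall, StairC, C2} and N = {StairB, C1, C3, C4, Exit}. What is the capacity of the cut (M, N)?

Edges leaving {Hall, StairC, C2}: Hall→StairB (10), Hall→C1 (11), StairC→Exit (8), C2→Exit (3).
Cut capacity = 10 + 11 + 8 + 3 = 32.

32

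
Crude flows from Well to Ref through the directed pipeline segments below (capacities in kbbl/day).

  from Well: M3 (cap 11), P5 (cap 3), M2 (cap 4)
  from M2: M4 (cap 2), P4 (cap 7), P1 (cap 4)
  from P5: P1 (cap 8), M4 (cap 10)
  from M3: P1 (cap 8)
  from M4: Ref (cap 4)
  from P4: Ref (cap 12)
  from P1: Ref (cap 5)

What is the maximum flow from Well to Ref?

Augment Well→M2→M4→Ref: bottleneck 2, flow now 2.
Augment Well→M2→P4→Ref: bottleneck 2, flow now 4.
Augment Well→P5→M4→Ref: bottleneck 2, flow now 6.
Augment Well→P5→P1→Ref: bottleneck 1, flow now 7.
Augment Well→M3→P1→Ref: bottleneck 4, flow now 11.
Augment Well→M3→P1→P5→M4→M2→P4→Ref: bottleneck 1, flow now 12. (uses reverse residual edge)
No augmenting path remains; maximum flow = 12.
In the residual graph, reachable from Well: {Well, M3, P1}.
Min-cut edges: Well→M2 (4), Well→P5 (3), P1→Ref (5); capacity 4 + 3 + 5 = 12.
This cut is saturated, so no flow can exceed 12.

12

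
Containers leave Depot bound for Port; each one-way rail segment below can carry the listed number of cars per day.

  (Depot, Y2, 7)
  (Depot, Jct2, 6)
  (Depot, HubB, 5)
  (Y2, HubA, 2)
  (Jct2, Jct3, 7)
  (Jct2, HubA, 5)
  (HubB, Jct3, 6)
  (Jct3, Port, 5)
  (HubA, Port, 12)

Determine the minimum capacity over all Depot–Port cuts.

12

Augment Depot→Y2→HubA→Port: bottleneck 2, flow now 2.
Augment Depot→Jct2→Jct3→Port: bottleneck 5, flow now 7.
Augment Depot→Jct2→HubA→Port: bottleneck 1, flow now 8.
Augment Depot→HubB→Jct3→Jct2→HubA→Port: bottleneck 4, flow now 12. (uses reverse residual edge)
No augmenting path remains; maximum flow = 12.
By max-flow min-cut, the minimum cut capacity equals the max flow.
In the residual graph, reachable from Depot: {Depot, Y2, Jct2, HubB, Jct3}.
Min-cut edges: Y2→HubA (2), Jct2→HubA (5), Jct3→Port (5); capacity 2 + 5 + 5 = 12.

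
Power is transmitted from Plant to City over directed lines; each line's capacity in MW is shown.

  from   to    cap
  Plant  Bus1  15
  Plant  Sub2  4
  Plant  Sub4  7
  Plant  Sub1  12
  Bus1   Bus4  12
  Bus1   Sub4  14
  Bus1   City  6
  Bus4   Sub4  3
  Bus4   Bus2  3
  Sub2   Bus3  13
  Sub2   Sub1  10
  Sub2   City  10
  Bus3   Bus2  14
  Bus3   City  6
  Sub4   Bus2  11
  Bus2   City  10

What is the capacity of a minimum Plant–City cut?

20

Augment Plant→Bus1→City: bottleneck 6, flow now 6.
Augment Plant→Sub2→City: bottleneck 4, flow now 10.
Augment Plant→Sub4→Bus2→City: bottleneck 7, flow now 17.
Augment Plant→Bus1→Bus4→Bus2→City: bottleneck 3, flow now 20.
No augmenting path remains; maximum flow = 20.
By max-flow min-cut, the minimum cut capacity equals the max flow.
In the residual graph, reachable from Plant: {Plant, Bus1, Bus4, Sub4, Bus2, Sub1}.
Min-cut edges: Plant→Sub2 (4), Bus1→City (6), Bus2→City (10); capacity 4 + 6 + 10 = 20.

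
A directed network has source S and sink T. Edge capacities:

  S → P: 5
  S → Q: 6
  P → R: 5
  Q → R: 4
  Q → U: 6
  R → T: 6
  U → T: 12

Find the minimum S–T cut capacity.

11

Augment S→P→R→T: bottleneck 5, flow now 5.
Augment S→Q→R→T: bottleneck 1, flow now 6.
Augment S→Q→U→T: bottleneck 5, flow now 11.
No augmenting path remains; maximum flow = 11.
By max-flow min-cut, the minimum cut capacity equals the max flow.
In the residual graph, reachable from S: {S}.
Min-cut edges: S→P (5), S→Q (6); capacity 5 + 6 = 11.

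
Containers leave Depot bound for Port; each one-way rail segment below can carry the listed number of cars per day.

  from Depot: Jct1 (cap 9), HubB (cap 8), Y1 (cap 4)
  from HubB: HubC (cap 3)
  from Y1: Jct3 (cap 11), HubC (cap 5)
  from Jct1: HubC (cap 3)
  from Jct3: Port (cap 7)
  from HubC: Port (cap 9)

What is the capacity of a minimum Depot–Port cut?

Augment Depot→HubB→HubC→Port: bottleneck 3, flow now 3.
Augment Depot→Y1→Jct3→Port: bottleneck 4, flow now 7.
Augment Depot→Jct1→HubC→Port: bottleneck 3, flow now 10.
No augmenting path remains; maximum flow = 10.
By max-flow min-cut, the minimum cut capacity equals the max flow.
In the residual graph, reachable from Depot: {Depot, HubB, Jct1}.
Min-cut edges: Depot→Y1 (4), HubB→HubC (3), Jct1→HubC (3); capacity 4 + 3 + 3 = 10.

10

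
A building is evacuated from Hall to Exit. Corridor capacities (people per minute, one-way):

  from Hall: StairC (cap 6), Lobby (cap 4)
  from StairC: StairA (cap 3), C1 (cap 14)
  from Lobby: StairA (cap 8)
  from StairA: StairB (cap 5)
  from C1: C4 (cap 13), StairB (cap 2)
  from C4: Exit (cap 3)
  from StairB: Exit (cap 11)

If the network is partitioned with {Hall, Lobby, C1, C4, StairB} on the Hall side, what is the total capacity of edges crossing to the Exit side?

28

Edges leaving {Hall, Lobby, C1, C4, StairB}: Hall→StairC (6), Lobby→StairA (8), C4→Exit (3), StairB→Exit (11).
Cut capacity = 6 + 8 + 3 + 11 = 28.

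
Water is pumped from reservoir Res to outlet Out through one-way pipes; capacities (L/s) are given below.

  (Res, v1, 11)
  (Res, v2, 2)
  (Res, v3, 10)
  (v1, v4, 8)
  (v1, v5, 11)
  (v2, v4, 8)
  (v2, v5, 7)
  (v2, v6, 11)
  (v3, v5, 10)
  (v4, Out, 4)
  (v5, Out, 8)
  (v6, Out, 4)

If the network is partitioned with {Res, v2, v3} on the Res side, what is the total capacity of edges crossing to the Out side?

47

Edges leaving {Res, v2, v3}: Res→v1 (11), v2→v4 (8), v2→v5 (7), v2→v6 (11), v3→v5 (10).
Cut capacity = 11 + 8 + 7 + 11 + 10 = 47.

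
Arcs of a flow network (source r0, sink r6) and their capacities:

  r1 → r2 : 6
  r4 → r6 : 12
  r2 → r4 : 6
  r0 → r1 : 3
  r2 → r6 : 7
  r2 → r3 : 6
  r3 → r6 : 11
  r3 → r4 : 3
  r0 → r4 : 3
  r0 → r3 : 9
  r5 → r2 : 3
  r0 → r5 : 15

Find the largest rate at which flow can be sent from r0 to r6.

18

Augment r0→r3→r6: bottleneck 9, flow now 9.
Augment r0→r4→r6: bottleneck 3, flow now 12.
Augment r0→r1→r2→r6: bottleneck 3, flow now 15.
Augment r0→r5→r2→r6: bottleneck 3, flow now 18.
No augmenting path remains; maximum flow = 18.
In the residual graph, reachable from r0: {r0, r5}.
Min-cut edges: r0→r1 (3), r0→r3 (9), r0→r4 (3), r5→r2 (3); capacity 3 + 9 + 3 + 3 = 18.
This cut is saturated, so no flow can exceed 18.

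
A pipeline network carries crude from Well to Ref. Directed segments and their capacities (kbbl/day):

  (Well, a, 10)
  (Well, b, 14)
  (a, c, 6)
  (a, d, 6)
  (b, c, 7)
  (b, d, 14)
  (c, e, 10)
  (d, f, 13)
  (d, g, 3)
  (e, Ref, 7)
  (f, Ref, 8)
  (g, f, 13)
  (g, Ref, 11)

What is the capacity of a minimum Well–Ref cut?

18

Augment Well→a→c→e→Ref: bottleneck 6, flow now 6.
Augment Well→a→d→f→Ref: bottleneck 4, flow now 10.
Augment Well→b→c→e→Ref: bottleneck 1, flow now 11.
Augment Well→b→d→f→Ref: bottleneck 4, flow now 15.
Augment Well→b→d→g→Ref: bottleneck 3, flow now 18.
No augmenting path remains; maximum flow = 18.
By max-flow min-cut, the minimum cut capacity equals the max flow.
In the residual graph, reachable from Well: {Well, a, b, c, d, e, f}.
Min-cut edges: d→g (3), e→Ref (7), f→Ref (8); capacity 3 + 7 + 8 = 18.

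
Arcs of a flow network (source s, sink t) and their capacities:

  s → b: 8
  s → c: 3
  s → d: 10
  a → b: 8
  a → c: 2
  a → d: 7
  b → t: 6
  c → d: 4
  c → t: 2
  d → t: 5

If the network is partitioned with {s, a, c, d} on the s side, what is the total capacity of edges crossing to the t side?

Edges leaving {s, a, c, d}: s→b (8), a→b (8), c→t (2), d→t (5).
Cut capacity = 8 + 8 + 2 + 5 = 23.

23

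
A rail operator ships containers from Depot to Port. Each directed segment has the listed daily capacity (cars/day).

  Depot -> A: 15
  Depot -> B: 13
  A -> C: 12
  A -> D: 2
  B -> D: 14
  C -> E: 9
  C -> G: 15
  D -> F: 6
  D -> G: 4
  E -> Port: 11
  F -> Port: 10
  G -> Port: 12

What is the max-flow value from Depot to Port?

22

Augment Depot→A→C→E→Port: bottleneck 9, flow now 9.
Augment Depot→A→C→G→Port: bottleneck 3, flow now 12.
Augment Depot→A→D→F→Port: bottleneck 2, flow now 14.
Augment Depot→B→D→F→Port: bottleneck 4, flow now 18.
Augment Depot→B→D→G→Port: bottleneck 4, flow now 22.
No augmenting path remains; maximum flow = 22.
In the residual graph, reachable from Depot: {Depot, A, B, D}.
Min-cut edges: A→C (12), D→F (6), D→G (4); capacity 12 + 6 + 4 = 22.
This cut is saturated, so no flow can exceed 22.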